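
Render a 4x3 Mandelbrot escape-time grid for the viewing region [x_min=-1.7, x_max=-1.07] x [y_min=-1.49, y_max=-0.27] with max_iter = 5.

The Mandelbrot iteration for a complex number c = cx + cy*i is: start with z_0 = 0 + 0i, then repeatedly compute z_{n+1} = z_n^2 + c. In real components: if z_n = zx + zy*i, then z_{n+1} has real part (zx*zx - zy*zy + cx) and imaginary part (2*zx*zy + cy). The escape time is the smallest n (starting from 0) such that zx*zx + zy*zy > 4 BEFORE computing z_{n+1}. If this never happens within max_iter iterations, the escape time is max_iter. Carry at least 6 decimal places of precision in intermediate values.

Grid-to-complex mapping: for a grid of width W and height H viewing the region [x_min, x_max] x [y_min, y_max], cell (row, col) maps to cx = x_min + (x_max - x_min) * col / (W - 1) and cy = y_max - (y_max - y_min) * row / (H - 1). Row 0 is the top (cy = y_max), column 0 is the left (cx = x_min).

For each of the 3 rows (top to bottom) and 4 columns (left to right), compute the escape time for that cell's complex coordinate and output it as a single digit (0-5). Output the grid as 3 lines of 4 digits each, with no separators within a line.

(row=0, col=0): c = -1.7000 + -0.2700i → escape time 4
(row=0, col=1): c = -1.4900 + -0.2700i → escape time 5
(row=0, col=2): c = -1.2800 + -0.2700i → escape time 5
(row=0, col=3): c = -1.0700 + -0.2700i → escape time 5
(row=1, col=0): c = -1.7000 + -0.8800i → escape time 2
(row=1, col=1): c = -1.4900 + -0.8800i → escape time 3
(row=1, col=2): c = -1.2800 + -0.8800i → escape time 3
(row=1, col=3): c = -1.0700 + -0.8800i → escape time 3
(row=2, col=0): c = -1.7000 + -1.4900i → escape time 1
(row=2, col=1): c = -1.4900 + -1.4900i → escape time 1
(row=2, col=2): c = -1.2800 + -1.4900i → escape time 2
(row=2, col=3): c = -1.0700 + -1.4900i → escape time 2

Answer: 4555
2333
1122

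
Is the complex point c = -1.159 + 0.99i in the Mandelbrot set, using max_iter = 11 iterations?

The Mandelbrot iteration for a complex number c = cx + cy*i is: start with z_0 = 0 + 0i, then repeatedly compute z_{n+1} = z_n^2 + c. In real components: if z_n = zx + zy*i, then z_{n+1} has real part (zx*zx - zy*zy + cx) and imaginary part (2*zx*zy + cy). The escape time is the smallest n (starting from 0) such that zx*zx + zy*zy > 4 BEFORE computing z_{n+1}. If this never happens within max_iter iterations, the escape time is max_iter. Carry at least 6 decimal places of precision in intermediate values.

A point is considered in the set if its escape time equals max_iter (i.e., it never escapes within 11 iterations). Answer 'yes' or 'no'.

Answer: no

Derivation:
z_0 = 0 + 0i, c = -1.1590 + 0.9900i
Iter 1: z = -1.1590 + 0.9900i, |z|^2 = 2.3234
Iter 2: z = -0.7958 + -1.3048i, |z|^2 = 2.3359
Iter 3: z = -2.2282 + 3.0668i, |z|^2 = 14.3703
Escaped at iteration 3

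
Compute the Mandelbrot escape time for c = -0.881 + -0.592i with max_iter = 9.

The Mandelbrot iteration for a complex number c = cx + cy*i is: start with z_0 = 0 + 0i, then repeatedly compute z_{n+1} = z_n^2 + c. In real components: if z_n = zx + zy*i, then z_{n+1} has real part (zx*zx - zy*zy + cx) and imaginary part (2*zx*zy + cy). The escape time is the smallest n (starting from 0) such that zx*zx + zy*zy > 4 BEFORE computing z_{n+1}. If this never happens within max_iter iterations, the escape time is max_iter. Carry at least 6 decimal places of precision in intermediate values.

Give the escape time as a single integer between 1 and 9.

z_0 = 0 + 0i, c = -0.8810 + -0.5920i
Iter 1: z = -0.8810 + -0.5920i, |z|^2 = 1.1266
Iter 2: z = -0.4553 + 0.4511i, |z|^2 = 0.4108
Iter 3: z = -0.8772 + -1.0028i, |z|^2 = 1.7750
Iter 4: z = -1.1171 + 1.1673i, |z|^2 = 2.6104
Iter 5: z = -0.9956 + -3.1999i, |z|^2 = 11.2305
Escaped at iteration 5

Answer: 5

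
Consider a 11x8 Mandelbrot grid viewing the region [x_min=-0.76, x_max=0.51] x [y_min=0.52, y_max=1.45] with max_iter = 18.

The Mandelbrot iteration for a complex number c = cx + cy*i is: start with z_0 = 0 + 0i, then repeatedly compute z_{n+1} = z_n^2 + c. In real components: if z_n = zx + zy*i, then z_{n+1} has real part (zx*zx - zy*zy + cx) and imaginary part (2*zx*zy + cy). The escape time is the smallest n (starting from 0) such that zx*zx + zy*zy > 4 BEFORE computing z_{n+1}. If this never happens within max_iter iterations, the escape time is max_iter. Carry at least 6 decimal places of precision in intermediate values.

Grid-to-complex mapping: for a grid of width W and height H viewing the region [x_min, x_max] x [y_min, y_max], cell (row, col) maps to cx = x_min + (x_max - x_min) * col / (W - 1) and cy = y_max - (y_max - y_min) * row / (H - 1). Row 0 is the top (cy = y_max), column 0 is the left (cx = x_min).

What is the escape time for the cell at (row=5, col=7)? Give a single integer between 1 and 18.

Answer: 6

Derivation:
z_0 = 0 + 0i, c = 0.1290 + 0.7857i
Iter 1: z = 0.1290 + 0.7857i, |z|^2 = 0.6340
Iter 2: z = -0.4717 + 0.9884i, |z|^2 = 1.1995
Iter 3: z = -0.6255 + -0.1468i, |z|^2 = 0.4128
Iter 4: z = 0.4987 + 0.9693i, |z|^2 = 1.1883
Iter 5: z = -0.5619 + 1.7525i, |z|^2 = 3.3870
Iter 6: z = -2.6265 + -1.1838i, |z|^2 = 8.2999
Escaped at iteration 6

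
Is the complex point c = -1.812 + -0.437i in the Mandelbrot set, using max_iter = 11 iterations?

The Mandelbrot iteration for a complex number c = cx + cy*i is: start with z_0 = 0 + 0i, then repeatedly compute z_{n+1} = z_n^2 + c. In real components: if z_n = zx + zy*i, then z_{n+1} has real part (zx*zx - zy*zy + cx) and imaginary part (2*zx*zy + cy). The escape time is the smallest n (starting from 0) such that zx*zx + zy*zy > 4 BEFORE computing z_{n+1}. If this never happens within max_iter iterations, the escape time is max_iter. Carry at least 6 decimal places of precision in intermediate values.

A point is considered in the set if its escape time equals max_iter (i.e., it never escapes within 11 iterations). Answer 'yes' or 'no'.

Answer: no

Derivation:
z_0 = 0 + 0i, c = -1.8120 + -0.4370i
Iter 1: z = -1.8120 + -0.4370i, |z|^2 = 3.4743
Iter 2: z = 1.2804 + 1.1467i, |z|^2 = 2.9543
Iter 3: z = -1.4875 + 2.4994i, |z|^2 = 8.4597
Escaped at iteration 3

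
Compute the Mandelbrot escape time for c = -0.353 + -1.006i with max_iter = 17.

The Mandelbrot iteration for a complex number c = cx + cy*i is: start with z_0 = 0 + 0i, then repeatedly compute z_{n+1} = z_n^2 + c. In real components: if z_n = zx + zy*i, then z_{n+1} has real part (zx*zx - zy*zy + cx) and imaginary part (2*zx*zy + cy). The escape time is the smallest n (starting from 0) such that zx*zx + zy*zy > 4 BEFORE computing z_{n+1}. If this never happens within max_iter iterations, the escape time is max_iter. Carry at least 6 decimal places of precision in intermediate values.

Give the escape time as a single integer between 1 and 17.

Answer: 5

Derivation:
z_0 = 0 + 0i, c = -0.3530 + -1.0060i
Iter 1: z = -0.3530 + -1.0060i, |z|^2 = 1.1366
Iter 2: z = -1.2404 + -0.2958i, |z|^2 = 1.6261
Iter 3: z = 1.0982 + -0.2723i, |z|^2 = 1.2801
Iter 4: z = 0.7789 + -1.6040i, |z|^2 = 3.1794
Iter 5: z = -2.3190 + -3.5046i, |z|^2 = 17.6603
Escaped at iteration 5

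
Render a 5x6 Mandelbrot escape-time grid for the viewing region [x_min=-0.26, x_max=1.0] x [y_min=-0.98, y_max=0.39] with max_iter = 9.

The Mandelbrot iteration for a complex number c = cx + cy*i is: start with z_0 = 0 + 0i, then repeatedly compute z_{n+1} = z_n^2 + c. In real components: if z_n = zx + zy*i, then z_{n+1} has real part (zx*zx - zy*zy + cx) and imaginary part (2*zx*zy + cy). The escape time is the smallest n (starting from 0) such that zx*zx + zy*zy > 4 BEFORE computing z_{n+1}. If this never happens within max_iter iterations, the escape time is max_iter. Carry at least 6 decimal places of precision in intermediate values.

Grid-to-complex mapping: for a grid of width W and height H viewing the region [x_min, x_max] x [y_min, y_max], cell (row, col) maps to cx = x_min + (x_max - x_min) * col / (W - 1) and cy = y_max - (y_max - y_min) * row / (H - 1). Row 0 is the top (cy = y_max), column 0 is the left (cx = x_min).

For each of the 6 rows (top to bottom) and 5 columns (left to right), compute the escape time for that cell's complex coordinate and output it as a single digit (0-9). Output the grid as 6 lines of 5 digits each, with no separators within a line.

Answer: 99932
99932
99932
99932
99732
65322

Derivation:
(row=0, col=0): c = -0.2600 + 0.3900i → escape time 9
(row=0, col=1): c = 0.0550 + 0.3900i → escape time 9
(row=0, col=2): c = 0.3700 + 0.3900i → escape time 9
(row=0, col=3): c = 0.6850 + 0.3900i → escape time 3
(row=0, col=4): c = 1.0000 + 0.3900i → escape time 2
(row=1, col=0): c = -0.2600 + 0.1160i → escape time 9
(row=1, col=1): c = 0.0550 + 0.1160i → escape time 9
(row=1, col=2): c = 0.3700 + 0.1160i → escape time 9
(row=1, col=3): c = 0.6850 + 0.1160i → escape time 3
(row=1, col=4): c = 1.0000 + 0.1160i → escape time 2
(row=2, col=0): c = -0.2600 + -0.1580i → escape time 9
(row=2, col=1): c = 0.0550 + -0.1580i → escape time 9
(row=2, col=2): c = 0.3700 + -0.1580i → escape time 9
(row=2, col=3): c = 0.6850 + -0.1580i → escape time 3
(row=2, col=4): c = 1.0000 + -0.1580i → escape time 2
(row=3, col=0): c = -0.2600 + -0.4320i → escape time 9
(row=3, col=1): c = 0.0550 + -0.4320i → escape time 9
(row=3, col=2): c = 0.3700 + -0.4320i → escape time 9
(row=3, col=3): c = 0.6850 + -0.4320i → escape time 3
(row=3, col=4): c = 1.0000 + -0.4320i → escape time 2
(row=4, col=0): c = -0.2600 + -0.7060i → escape time 9
(row=4, col=1): c = 0.0550 + -0.7060i → escape time 9
(row=4, col=2): c = 0.3700 + -0.7060i → escape time 7
(row=4, col=3): c = 0.6850 + -0.7060i → escape time 3
(row=4, col=4): c = 1.0000 + -0.7060i → escape time 2
(row=5, col=0): c = -0.2600 + -0.9800i → escape time 6
(row=5, col=1): c = 0.0550 + -0.9800i → escape time 5
(row=5, col=2): c = 0.3700 + -0.9800i → escape time 3
(row=5, col=3): c = 0.6850 + -0.9800i → escape time 2
(row=5, col=4): c = 1.0000 + -0.9800i → escape time 2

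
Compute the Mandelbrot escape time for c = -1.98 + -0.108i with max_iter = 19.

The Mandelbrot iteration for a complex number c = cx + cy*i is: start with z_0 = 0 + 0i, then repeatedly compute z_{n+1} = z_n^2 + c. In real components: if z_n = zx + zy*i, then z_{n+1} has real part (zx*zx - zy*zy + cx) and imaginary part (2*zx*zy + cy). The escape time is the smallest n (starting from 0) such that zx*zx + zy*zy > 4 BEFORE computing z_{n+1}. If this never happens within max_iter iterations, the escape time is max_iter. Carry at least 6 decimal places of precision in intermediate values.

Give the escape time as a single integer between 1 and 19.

Answer: 4

Derivation:
z_0 = 0 + 0i, c = -1.9800 + -0.1080i
Iter 1: z = -1.9800 + -0.1080i, |z|^2 = 3.9321
Iter 2: z = 1.9287 + 0.3197i, |z|^2 = 3.8222
Iter 3: z = 1.6378 + 1.1252i, |z|^2 = 3.9485
Iter 4: z = -0.5635 + 3.5776i, |z|^2 = 13.1169
Escaped at iteration 4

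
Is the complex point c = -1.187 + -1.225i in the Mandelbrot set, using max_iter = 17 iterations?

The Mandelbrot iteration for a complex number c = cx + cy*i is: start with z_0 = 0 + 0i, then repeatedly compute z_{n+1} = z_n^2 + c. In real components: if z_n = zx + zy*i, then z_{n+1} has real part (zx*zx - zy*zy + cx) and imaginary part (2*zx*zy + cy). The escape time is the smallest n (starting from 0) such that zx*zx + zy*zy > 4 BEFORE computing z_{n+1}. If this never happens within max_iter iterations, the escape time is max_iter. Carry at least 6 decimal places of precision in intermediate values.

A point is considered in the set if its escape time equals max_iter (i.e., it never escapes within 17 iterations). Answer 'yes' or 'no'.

z_0 = 0 + 0i, c = -1.1870 + -1.2250i
Iter 1: z = -1.1870 + -1.2250i, |z|^2 = 2.9096
Iter 2: z = -1.2787 + 1.6832i, |z|^2 = 4.4680
Escaped at iteration 2

Answer: no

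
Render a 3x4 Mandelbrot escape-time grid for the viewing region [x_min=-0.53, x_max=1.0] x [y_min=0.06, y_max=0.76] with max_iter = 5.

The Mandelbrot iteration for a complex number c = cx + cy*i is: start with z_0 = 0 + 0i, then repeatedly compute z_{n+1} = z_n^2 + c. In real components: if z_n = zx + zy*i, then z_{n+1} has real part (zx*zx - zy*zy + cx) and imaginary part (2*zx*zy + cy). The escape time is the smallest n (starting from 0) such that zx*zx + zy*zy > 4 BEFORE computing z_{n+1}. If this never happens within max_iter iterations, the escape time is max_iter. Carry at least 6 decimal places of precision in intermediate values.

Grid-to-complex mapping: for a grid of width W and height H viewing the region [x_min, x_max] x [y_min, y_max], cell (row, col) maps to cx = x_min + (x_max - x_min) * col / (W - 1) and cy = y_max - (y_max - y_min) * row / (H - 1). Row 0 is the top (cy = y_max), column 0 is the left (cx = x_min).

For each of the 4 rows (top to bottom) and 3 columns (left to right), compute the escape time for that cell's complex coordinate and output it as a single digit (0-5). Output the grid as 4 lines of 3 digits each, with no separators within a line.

(row=0, col=0): c = -0.5300 + 0.7600i → escape time 5
(row=0, col=1): c = 0.2350 + 0.7600i → escape time 5
(row=0, col=2): c = 1.0000 + 0.7600i → escape time 2
(row=1, col=0): c = -0.5300 + 0.5267i → escape time 5
(row=1, col=1): c = 0.2350 + 0.5267i → escape time 5
(row=1, col=2): c = 1.0000 + 0.5267i → escape time 2
(row=2, col=0): c = -0.5300 + 0.2933i → escape time 5
(row=2, col=1): c = 0.2350 + 0.2933i → escape time 5
(row=2, col=2): c = 1.0000 + 0.2933i → escape time 2
(row=3, col=0): c = -0.5300 + 0.0600i → escape time 5
(row=3, col=1): c = 0.2350 + 0.0600i → escape time 5
(row=3, col=2): c = 1.0000 + 0.0600i → escape time 2

Answer: 552
552
552
552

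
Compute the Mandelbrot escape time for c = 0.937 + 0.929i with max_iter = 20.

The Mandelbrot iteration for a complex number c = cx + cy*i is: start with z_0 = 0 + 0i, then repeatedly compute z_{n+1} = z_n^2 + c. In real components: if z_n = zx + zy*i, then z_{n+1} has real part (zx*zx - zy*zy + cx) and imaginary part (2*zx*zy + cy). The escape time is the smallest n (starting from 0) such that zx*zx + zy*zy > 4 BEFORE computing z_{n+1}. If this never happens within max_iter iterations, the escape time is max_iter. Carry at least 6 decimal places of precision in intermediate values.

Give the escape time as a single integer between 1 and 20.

z_0 = 0 + 0i, c = 0.9370 + 0.9290i
Iter 1: z = 0.9370 + 0.9290i, |z|^2 = 1.7410
Iter 2: z = 0.9519 + 2.6699i, |z|^2 = 8.0348
Escaped at iteration 2

Answer: 2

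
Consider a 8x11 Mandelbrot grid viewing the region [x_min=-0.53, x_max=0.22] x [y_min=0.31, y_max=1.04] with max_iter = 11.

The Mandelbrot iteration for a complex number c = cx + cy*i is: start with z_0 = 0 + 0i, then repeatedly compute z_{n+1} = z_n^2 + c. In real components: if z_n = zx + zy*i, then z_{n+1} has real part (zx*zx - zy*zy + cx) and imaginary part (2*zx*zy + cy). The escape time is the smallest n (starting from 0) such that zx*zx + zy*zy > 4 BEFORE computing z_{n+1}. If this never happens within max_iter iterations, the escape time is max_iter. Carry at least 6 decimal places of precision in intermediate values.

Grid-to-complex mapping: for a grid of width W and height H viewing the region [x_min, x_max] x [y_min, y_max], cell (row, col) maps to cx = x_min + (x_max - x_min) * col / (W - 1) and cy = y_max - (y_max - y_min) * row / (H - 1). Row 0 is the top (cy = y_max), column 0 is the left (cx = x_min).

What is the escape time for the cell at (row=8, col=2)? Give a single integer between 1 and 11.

Answer: 11

Derivation:
z_0 = 0 + 0i, c = -0.3157 + 0.4560i
Iter 1: z = -0.3157 + 0.4560i, |z|^2 = 0.3076
Iter 2: z = -0.4240 + 0.1681i, |z|^2 = 0.2080
Iter 3: z = -0.1642 + 0.3135i, |z|^2 = 0.1252
Iter 4: z = -0.3870 + 0.3530i, |z|^2 = 0.2744
Iter 5: z = -0.2906 + 0.1827i, |z|^2 = 0.1178
Iter 6: z = -0.2647 + 0.3498i, |z|^2 = 0.1924
Iter 7: z = -0.3680 + 0.2708i, |z|^2 = 0.2088
Iter 8: z = -0.2536 + 0.2567i, |z|^2 = 0.1302
Iter 9: z = -0.3173 + 0.3258i, |z|^2 = 0.2068
Iter 10: z = -0.3212 + 0.2493i, |z|^2 = 0.1653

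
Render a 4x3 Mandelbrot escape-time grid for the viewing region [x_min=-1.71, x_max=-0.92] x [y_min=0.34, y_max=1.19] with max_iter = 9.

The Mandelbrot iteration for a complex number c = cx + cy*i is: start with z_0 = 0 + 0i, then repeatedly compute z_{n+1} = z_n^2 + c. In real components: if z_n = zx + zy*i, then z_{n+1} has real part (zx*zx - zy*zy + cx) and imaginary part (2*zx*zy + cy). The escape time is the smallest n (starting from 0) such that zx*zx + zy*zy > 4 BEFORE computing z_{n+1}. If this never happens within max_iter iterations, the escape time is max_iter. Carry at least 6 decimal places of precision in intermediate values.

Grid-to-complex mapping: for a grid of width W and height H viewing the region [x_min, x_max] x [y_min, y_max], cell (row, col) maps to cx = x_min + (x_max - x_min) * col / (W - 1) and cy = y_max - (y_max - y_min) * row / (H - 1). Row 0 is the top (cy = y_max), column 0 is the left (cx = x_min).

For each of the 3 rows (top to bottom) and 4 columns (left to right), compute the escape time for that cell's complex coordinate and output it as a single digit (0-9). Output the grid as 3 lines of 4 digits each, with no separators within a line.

(row=0, col=0): c = -1.7100 + 1.1900i → escape time 1
(row=0, col=1): c = -1.4467 + 1.1900i → escape time 2
(row=0, col=2): c = -1.1833 + 1.1900i → escape time 2
(row=0, col=3): c = -0.9200 + 1.1900i → escape time 3
(row=1, col=0): c = -1.7100 + 0.7650i → escape time 3
(row=1, col=1): c = -1.4467 + 0.7650i → escape time 3
(row=1, col=2): c = -1.1833 + 0.7650i → escape time 3
(row=1, col=3): c = -0.9200 + 0.7650i → escape time 4
(row=2, col=0): c = -1.7100 + 0.3400i → escape time 4
(row=2, col=1): c = -1.4467 + 0.3400i → escape time 5
(row=2, col=2): c = -1.1833 + 0.3400i → escape time 9
(row=2, col=3): c = -0.9200 + 0.3400i → escape time 8

Answer: 1223
3334
4598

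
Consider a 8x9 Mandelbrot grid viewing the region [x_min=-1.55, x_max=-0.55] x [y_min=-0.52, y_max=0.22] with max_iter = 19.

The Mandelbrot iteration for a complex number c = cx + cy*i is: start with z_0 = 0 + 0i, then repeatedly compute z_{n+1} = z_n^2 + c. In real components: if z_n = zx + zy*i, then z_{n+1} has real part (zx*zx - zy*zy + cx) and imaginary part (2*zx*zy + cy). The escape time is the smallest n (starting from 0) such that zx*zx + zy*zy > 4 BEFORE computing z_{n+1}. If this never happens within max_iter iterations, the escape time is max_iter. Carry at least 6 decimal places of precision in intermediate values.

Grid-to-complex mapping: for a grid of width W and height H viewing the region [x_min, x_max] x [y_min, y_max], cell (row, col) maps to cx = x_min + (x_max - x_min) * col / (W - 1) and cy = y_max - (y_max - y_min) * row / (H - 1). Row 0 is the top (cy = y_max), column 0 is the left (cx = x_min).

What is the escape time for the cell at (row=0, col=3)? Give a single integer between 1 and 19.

z_0 = 0 + 0i, c = -1.1214 + 0.2200i
Iter 1: z = -1.1214 + 0.2200i, |z|^2 = 1.3060
Iter 2: z = 0.0878 + -0.2734i, |z|^2 = 0.0825
Iter 3: z = -1.1885 + 0.1720i, |z|^2 = 1.4421
Iter 4: z = 0.2615 + -0.1888i, |z|^2 = 0.1040
Iter 5: z = -1.0887 + 0.1212i, |z|^2 = 1.2000
Iter 6: z = 0.0492 + -0.0440i, |z|^2 = 0.0044
Iter 7: z = -1.1209 + 0.2157i, |z|^2 = 1.3030
Iter 8: z = 0.0886 + -0.2635i, |z|^2 = 0.0773
Iter 9: z = -1.1830 + 0.1733i, |z|^2 = 1.4296
Iter 10: z = 0.2481 + -0.1901i, |z|^2 = 0.0977
Iter 11: z = -1.0960 + 0.1257i, |z|^2 = 1.2170
Iter 12: z = 0.0640 + -0.0555i, |z|^2 = 0.0072
Iter 13: z = -1.1204 + 0.2129i, |z|^2 = 1.3006
Iter 14: z = 0.0886 + -0.2571i, |z|^2 = 0.0739
Iter 15: z = -1.1797 + 0.1745i, |z|^2 = 1.4220
Iter 16: z = 0.2397 + -0.1916i, |z|^2 = 0.0942
Iter 17: z = -1.1007 + 0.1281i, |z|^2 = 1.2279
Iter 18: z = 0.0736 + -0.0621i, |z|^2 = 0.0093

Answer: 19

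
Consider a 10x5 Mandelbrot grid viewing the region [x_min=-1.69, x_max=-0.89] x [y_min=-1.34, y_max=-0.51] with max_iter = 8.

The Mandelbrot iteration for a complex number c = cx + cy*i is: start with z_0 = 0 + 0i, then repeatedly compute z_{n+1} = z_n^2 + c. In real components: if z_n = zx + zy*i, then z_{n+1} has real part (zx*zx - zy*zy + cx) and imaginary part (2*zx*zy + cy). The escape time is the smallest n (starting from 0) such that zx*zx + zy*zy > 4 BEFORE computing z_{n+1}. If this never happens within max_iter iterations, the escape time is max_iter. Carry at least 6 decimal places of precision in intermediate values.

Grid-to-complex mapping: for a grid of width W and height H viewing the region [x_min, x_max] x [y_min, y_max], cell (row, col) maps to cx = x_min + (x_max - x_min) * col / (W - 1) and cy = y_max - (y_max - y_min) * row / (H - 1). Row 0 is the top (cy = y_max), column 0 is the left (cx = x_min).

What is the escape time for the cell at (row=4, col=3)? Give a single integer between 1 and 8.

z_0 = 0 + 0i, c = -1.4233 + -1.3400i
Iter 1: z = -1.4233 + -1.3400i, |z|^2 = 3.8215
Iter 2: z = -1.1931 + 2.4745i, |z|^2 = 7.5467
Escaped at iteration 2

Answer: 2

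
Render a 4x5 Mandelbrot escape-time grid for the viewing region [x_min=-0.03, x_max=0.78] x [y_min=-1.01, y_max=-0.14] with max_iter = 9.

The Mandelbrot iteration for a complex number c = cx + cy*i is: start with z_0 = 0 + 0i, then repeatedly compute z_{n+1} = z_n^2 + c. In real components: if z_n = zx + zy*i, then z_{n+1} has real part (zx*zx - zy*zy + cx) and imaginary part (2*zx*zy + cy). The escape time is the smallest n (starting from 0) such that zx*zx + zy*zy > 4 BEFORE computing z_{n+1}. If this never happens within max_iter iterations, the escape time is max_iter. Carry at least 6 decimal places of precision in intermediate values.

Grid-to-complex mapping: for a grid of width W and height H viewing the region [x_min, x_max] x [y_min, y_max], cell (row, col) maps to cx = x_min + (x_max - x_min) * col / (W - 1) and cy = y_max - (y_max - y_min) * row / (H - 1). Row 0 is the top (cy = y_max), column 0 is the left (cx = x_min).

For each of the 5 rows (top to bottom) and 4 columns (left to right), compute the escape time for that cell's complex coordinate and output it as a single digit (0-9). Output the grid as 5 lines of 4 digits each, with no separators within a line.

(row=0, col=0): c = -0.0300 + -0.1400i → escape time 9
(row=0, col=1): c = 0.2400 + -0.1400i → escape time 9
(row=0, col=2): c = 0.5100 + -0.1400i → escape time 5
(row=0, col=3): c = 0.7800 + -0.1400i → escape time 3
(row=1, col=0): c = -0.0300 + -0.3575i → escape time 9
(row=1, col=1): c = 0.2400 + -0.3575i → escape time 9
(row=1, col=2): c = 0.5100 + -0.3575i → escape time 5
(row=1, col=3): c = 0.7800 + -0.3575i → escape time 3
(row=2, col=0): c = -0.0300 + -0.5750i → escape time 9
(row=2, col=1): c = 0.2400 + -0.5750i → escape time 9
(row=2, col=2): c = 0.5100 + -0.5750i → escape time 4
(row=2, col=3): c = 0.7800 + -0.5750i → escape time 3
(row=3, col=0): c = -0.0300 + -0.7925i → escape time 9
(row=3, col=1): c = 0.2400 + -0.7925i → escape time 5
(row=3, col=2): c = 0.5100 + -0.7925i → escape time 3
(row=3, col=3): c = 0.7800 + -0.7925i → escape time 2
(row=4, col=0): c = -0.0300 + -1.0100i → escape time 9
(row=4, col=1): c = 0.2400 + -1.0100i → escape time 4
(row=4, col=2): c = 0.5100 + -1.0100i → escape time 2
(row=4, col=3): c = 0.7800 + -1.0100i → escape time 2

Answer: 9953
9953
9943
9532
9422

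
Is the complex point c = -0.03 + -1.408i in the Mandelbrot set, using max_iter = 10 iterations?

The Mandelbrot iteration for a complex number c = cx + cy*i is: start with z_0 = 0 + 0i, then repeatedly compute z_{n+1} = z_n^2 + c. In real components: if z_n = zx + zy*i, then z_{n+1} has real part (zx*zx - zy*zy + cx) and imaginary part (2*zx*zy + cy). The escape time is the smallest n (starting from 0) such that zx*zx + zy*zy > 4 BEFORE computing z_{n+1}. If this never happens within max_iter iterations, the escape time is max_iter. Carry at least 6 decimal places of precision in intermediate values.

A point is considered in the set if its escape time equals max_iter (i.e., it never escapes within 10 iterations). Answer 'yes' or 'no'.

Answer: no

Derivation:
z_0 = 0 + 0i, c = -0.0300 + -1.4080i
Iter 1: z = -0.0300 + -1.4080i, |z|^2 = 1.9834
Iter 2: z = -2.0116 + -1.3235i, |z|^2 = 5.7981
Escaped at iteration 2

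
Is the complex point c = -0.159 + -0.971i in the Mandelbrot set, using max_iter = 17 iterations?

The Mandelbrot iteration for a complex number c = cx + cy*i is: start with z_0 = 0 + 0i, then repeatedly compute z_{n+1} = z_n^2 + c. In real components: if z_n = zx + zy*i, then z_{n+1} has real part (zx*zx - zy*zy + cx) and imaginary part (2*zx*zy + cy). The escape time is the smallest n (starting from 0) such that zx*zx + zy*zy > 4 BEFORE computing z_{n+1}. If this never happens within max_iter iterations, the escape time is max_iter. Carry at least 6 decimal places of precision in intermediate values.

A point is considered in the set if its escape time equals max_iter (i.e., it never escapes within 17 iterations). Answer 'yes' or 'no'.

Answer: no

Derivation:
z_0 = 0 + 0i, c = -0.1590 + -0.9710i
Iter 1: z = -0.1590 + -0.9710i, |z|^2 = 0.9681
Iter 2: z = -1.0766 + -0.6622i, |z|^2 = 1.5975
Iter 3: z = 0.5614 + 0.4548i, |z|^2 = 0.5221
Iter 4: z = -0.0507 + -0.4603i, |z|^2 = 0.2144
Iter 5: z = -0.3683 + -0.9244i, |z|^2 = 0.9901
Iter 6: z = -0.8778 + -0.2902i, |z|^2 = 0.8548
Iter 7: z = 0.5274 + -0.4616i, |z|^2 = 0.4912
Iter 8: z = -0.0939 + -1.4579i, |z|^2 = 2.1342
Iter 9: z = -2.2755 + -0.6971i, |z|^2 = 5.6639
Escaped at iteration 9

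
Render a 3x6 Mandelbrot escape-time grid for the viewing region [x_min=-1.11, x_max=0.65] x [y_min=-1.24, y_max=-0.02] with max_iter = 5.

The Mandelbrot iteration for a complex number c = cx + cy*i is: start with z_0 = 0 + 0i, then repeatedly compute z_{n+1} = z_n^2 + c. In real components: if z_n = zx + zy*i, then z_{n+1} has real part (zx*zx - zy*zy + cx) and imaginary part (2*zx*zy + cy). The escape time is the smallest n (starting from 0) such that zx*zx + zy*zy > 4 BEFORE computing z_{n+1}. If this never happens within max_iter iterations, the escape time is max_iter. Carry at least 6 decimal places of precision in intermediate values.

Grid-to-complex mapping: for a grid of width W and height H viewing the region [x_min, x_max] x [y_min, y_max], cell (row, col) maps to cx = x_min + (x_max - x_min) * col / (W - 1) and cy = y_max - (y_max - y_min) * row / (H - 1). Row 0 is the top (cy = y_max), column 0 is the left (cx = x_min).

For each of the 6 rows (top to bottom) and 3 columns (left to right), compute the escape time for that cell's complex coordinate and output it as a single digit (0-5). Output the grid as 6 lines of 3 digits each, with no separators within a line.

(row=0, col=0): c = -1.1100 + -0.0200i → escape time 5
(row=0, col=1): c = -0.2300 + -0.0200i → escape time 5
(row=0, col=2): c = 0.6500 + -0.0200i → escape time 4
(row=1, col=0): c = -1.1100 + -0.2640i → escape time 5
(row=1, col=1): c = -0.2300 + -0.2640i → escape time 5
(row=1, col=2): c = 0.6500 + -0.2640i → escape time 4
(row=2, col=0): c = -1.1100 + -0.5080i → escape time 5
(row=2, col=1): c = -0.2300 + -0.5080i → escape time 5
(row=2, col=2): c = 0.6500 + -0.5080i → escape time 3
(row=3, col=0): c = -1.1100 + -0.7520i → escape time 3
(row=3, col=1): c = -0.2300 + -0.7520i → escape time 5
(row=3, col=2): c = 0.6500 + -0.7520i → escape time 3
(row=4, col=0): c = -1.1100 + -0.9960i → escape time 3
(row=4, col=1): c = -0.2300 + -0.9960i → escape time 5
(row=4, col=2): c = 0.6500 + -0.9960i → escape time 2
(row=5, col=0): c = -1.1100 + -1.2400i → escape time 2
(row=5, col=1): c = -0.2300 + -1.2400i → escape time 3
(row=5, col=2): c = 0.6500 + -1.2400i → escape time 2

Answer: 554
554
553
353
352
232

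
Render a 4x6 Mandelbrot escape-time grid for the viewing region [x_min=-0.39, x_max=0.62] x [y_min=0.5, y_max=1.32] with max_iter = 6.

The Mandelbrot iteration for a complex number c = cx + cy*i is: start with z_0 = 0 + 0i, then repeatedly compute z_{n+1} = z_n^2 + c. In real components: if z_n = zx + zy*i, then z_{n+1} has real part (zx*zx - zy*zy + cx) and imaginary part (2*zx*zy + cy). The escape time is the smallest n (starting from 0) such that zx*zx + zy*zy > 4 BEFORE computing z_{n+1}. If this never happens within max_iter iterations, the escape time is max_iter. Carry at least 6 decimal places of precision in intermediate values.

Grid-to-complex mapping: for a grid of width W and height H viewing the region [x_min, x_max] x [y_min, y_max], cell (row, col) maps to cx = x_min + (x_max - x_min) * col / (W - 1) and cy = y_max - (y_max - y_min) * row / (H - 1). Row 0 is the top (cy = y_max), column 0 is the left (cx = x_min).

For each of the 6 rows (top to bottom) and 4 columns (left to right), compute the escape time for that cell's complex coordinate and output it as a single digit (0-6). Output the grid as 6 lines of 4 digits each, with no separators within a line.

Answer: 2222
3422
4642
6643
6663
6663

Derivation:
(row=0, col=0): c = -0.3900 + 1.3200i → escape time 2
(row=0, col=1): c = -0.0533 + 1.3200i → escape time 2
(row=0, col=2): c = 0.2833 + 1.3200i → escape time 2
(row=0, col=3): c = 0.6200 + 1.3200i → escape time 2
(row=1, col=0): c = -0.3900 + 1.1560i → escape time 3
(row=1, col=1): c = -0.0533 + 1.1560i → escape time 4
(row=1, col=2): c = 0.2833 + 1.1560i → escape time 2
(row=1, col=3): c = 0.6200 + 1.1560i → escape time 2
(row=2, col=0): c = -0.3900 + 0.9920i → escape time 4
(row=2, col=1): c = -0.0533 + 0.9920i → escape time 6
(row=2, col=2): c = 0.2833 + 0.9920i → escape time 4
(row=2, col=3): c = 0.6200 + 0.9920i → escape time 2
(row=3, col=0): c = -0.3900 + 0.8280i → escape time 6
(row=3, col=1): c = -0.0533 + 0.8280i → escape time 6
(row=3, col=2): c = 0.2833 + 0.8280i → escape time 4
(row=3, col=3): c = 0.6200 + 0.8280i → escape time 3
(row=4, col=0): c = -0.3900 + 0.6640i → escape time 6
(row=4, col=1): c = -0.0533 + 0.6640i → escape time 6
(row=4, col=2): c = 0.2833 + 0.6640i → escape time 6
(row=4, col=3): c = 0.6200 + 0.6640i → escape time 3
(row=5, col=0): c = -0.3900 + 0.5000i → escape time 6
(row=5, col=1): c = -0.0533 + 0.5000i → escape time 6
(row=5, col=2): c = 0.2833 + 0.5000i → escape time 6
(row=5, col=3): c = 0.6200 + 0.5000i → escape time 3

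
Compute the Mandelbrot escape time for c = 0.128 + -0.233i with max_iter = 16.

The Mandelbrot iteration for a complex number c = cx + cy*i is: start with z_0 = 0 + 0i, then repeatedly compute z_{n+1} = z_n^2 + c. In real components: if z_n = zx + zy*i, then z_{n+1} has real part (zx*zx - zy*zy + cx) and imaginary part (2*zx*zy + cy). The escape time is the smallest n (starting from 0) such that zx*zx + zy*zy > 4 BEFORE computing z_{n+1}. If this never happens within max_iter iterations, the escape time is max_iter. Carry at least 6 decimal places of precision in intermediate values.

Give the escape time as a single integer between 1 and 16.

Answer: 16

Derivation:
z_0 = 0 + 0i, c = 0.1280 + -0.2330i
Iter 1: z = 0.1280 + -0.2330i, |z|^2 = 0.0707
Iter 2: z = 0.0901 + -0.2926i, |z|^2 = 0.0938
Iter 3: z = 0.0505 + -0.2857i, |z|^2 = 0.0842
Iter 4: z = 0.0489 + -0.2618i, |z|^2 = 0.0710
Iter 5: z = 0.0618 + -0.2586i, |z|^2 = 0.0707
Iter 6: z = 0.0649 + -0.2650i, |z|^2 = 0.0744
Iter 7: z = 0.0620 + -0.2674i, |z|^2 = 0.0754
Iter 8: z = 0.0603 + -0.2662i, |z|^2 = 0.0745
Iter 9: z = 0.0608 + -0.2651i, |z|^2 = 0.0740
Iter 10: z = 0.0614 + -0.2652i, |z|^2 = 0.0741
Iter 11: z = 0.0614 + -0.2656i, |z|^2 = 0.0743
Iter 12: z = 0.0612 + -0.2656i, |z|^2 = 0.0743
Iter 13: z = 0.0612 + -0.2655i, |z|^2 = 0.0743
Iter 14: z = 0.0612 + -0.2655i, |z|^2 = 0.0742
Iter 15: z = 0.0613 + -0.2655i, |z|^2 = 0.0743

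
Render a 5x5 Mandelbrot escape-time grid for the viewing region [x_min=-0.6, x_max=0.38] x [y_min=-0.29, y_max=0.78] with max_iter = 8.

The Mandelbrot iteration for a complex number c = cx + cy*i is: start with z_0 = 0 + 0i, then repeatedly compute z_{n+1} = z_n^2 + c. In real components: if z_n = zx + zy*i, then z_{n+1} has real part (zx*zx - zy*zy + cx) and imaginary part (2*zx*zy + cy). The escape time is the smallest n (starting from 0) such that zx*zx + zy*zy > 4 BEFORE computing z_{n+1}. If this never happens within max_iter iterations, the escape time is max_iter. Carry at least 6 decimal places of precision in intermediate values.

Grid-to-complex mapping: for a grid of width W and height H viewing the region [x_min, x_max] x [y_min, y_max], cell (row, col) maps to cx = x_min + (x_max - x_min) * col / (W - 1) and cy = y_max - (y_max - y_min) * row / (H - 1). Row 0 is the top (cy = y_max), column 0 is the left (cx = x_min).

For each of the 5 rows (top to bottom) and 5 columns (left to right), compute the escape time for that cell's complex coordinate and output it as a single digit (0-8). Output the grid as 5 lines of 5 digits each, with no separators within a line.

(row=0, col=0): c = -0.6000 + 0.7800i → escape time 5
(row=0, col=1): c = -0.3550 + 0.7800i → escape time 7
(row=0, col=2): c = -0.1100 + 0.7800i → escape time 8
(row=0, col=3): c = 0.1350 + 0.7800i → escape time 6
(row=0, col=4): c = 0.3800 + 0.7800i → escape time 4
(row=1, col=0): c = -0.6000 + 0.5125i → escape time 8
(row=1, col=1): c = -0.3550 + 0.5125i → escape time 8
(row=1, col=2): c = -0.1100 + 0.5125i → escape time 8
(row=1, col=3): c = 0.1350 + 0.5125i → escape time 8
(row=1, col=4): c = 0.3800 + 0.5125i → escape time 8
(row=2, col=0): c = -0.6000 + 0.2450i → escape time 8
(row=2, col=1): c = -0.3550 + 0.2450i → escape time 8
(row=2, col=2): c = -0.1100 + 0.2450i → escape time 8
(row=2, col=3): c = 0.1350 + 0.2450i → escape time 8
(row=2, col=4): c = 0.3800 + 0.2450i → escape time 8
(row=3, col=0): c = -0.6000 + -0.0225i → escape time 8
(row=3, col=1): c = -0.3550 + -0.0225i → escape time 8
(row=3, col=2): c = -0.1100 + -0.0225i → escape time 8
(row=3, col=3): c = 0.1350 + -0.0225i → escape time 8
(row=3, col=4): c = 0.3800 + -0.0225i → escape time 7
(row=4, col=0): c = -0.6000 + -0.2900i → escape time 8
(row=4, col=1): c = -0.3550 + -0.2900i → escape time 8
(row=4, col=2): c = -0.1100 + -0.2900i → escape time 8
(row=4, col=3): c = 0.1350 + -0.2900i → escape time 8
(row=4, col=4): c = 0.3800 + -0.2900i → escape time 8

Answer: 57864
88888
88888
88887
88888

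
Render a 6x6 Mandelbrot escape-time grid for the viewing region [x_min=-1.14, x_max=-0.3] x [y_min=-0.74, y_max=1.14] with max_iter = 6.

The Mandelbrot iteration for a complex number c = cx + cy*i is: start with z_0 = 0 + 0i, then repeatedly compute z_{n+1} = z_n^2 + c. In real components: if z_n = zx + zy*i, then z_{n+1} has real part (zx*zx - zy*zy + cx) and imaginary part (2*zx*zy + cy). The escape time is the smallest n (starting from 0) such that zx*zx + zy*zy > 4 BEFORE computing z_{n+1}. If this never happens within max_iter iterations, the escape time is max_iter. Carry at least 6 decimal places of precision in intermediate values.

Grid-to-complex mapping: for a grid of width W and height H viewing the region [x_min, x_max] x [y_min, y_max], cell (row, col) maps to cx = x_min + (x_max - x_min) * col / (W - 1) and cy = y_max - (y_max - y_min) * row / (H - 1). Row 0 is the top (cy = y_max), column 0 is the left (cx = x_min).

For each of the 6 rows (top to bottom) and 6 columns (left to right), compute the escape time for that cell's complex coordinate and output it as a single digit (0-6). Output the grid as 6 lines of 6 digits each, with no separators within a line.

Answer: 333334
344566
666666
666666
666666
344566

Derivation:
(row=0, col=0): c = -1.1400 + 1.1400i → escape time 3
(row=0, col=1): c = -0.9720 + 1.1400i → escape time 3
(row=0, col=2): c = -0.8040 + 1.1400i → escape time 3
(row=0, col=3): c = -0.6360 + 1.1400i → escape time 3
(row=0, col=4): c = -0.4680 + 1.1400i → escape time 3
(row=0, col=5): c = -0.3000 + 1.1400i → escape time 4
(row=1, col=0): c = -1.1400 + 0.7640i → escape time 3
(row=1, col=1): c = -0.9720 + 0.7640i → escape time 4
(row=1, col=2): c = -0.8040 + 0.7640i → escape time 4
(row=1, col=3): c = -0.6360 + 0.7640i → escape time 5
(row=1, col=4): c = -0.4680 + 0.7640i → escape time 6
(row=1, col=5): c = -0.3000 + 0.7640i → escape time 6
(row=2, col=0): c = -1.1400 + 0.3880i → escape time 6
(row=2, col=1): c = -0.9720 + 0.3880i → escape time 6
(row=2, col=2): c = -0.8040 + 0.3880i → escape time 6
(row=2, col=3): c = -0.6360 + 0.3880i → escape time 6
(row=2, col=4): c = -0.4680 + 0.3880i → escape time 6
(row=2, col=5): c = -0.3000 + 0.3880i → escape time 6
(row=3, col=0): c = -1.1400 + 0.0120i → escape time 6
(row=3, col=1): c = -0.9720 + 0.0120i → escape time 6
(row=3, col=2): c = -0.8040 + 0.0120i → escape time 6
(row=3, col=3): c = -0.6360 + 0.0120i → escape time 6
(row=3, col=4): c = -0.4680 + 0.0120i → escape time 6
(row=3, col=5): c = -0.3000 + 0.0120i → escape time 6
(row=4, col=0): c = -1.1400 + -0.3640i → escape time 6
(row=4, col=1): c = -0.9720 + -0.3640i → escape time 6
(row=4, col=2): c = -0.8040 + -0.3640i → escape time 6
(row=4, col=3): c = -0.6360 + -0.3640i → escape time 6
(row=4, col=4): c = -0.4680 + -0.3640i → escape time 6
(row=4, col=5): c = -0.3000 + -0.3640i → escape time 6
(row=5, col=0): c = -1.1400 + -0.7400i → escape time 3
(row=5, col=1): c = -0.9720 + -0.7400i → escape time 4
(row=5, col=2): c = -0.8040 + -0.7400i → escape time 4
(row=5, col=3): c = -0.6360 + -0.7400i → escape time 5
(row=5, col=4): c = -0.4680 + -0.7400i → escape time 6
(row=5, col=5): c = -0.3000 + -0.7400i → escape time 6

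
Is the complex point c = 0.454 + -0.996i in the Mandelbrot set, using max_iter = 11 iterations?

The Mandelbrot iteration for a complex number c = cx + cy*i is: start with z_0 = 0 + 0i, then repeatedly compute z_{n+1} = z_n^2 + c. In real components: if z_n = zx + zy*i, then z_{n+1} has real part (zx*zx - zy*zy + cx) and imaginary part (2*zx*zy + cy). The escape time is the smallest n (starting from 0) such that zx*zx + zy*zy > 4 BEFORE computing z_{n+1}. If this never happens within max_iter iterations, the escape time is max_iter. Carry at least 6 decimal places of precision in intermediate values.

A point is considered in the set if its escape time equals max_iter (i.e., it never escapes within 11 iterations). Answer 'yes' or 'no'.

Answer: no

Derivation:
z_0 = 0 + 0i, c = 0.4540 + -0.9960i
Iter 1: z = 0.4540 + -0.9960i, |z|^2 = 1.1981
Iter 2: z = -0.3319 + -1.9004i, |z|^2 = 3.7216
Iter 3: z = -3.0472 + 0.2655i, |z|^2 = 9.3561
Escaped at iteration 3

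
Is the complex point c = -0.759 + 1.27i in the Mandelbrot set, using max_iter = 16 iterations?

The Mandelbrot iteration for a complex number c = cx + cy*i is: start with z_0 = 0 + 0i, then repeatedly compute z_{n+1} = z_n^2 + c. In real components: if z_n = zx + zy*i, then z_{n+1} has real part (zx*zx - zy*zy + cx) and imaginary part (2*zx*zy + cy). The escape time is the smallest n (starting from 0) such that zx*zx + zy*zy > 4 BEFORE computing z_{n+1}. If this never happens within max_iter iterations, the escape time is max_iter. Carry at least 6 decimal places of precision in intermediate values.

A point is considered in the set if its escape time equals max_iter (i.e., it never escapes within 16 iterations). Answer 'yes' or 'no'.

Answer: no

Derivation:
z_0 = 0 + 0i, c = -0.7590 + 1.2700i
Iter 1: z = -0.7590 + 1.2700i, |z|^2 = 2.1890
Iter 2: z = -1.7958 + -0.6579i, |z|^2 = 3.6577
Iter 3: z = 2.0332 + 3.6328i, |z|^2 = 17.3310
Escaped at iteration 3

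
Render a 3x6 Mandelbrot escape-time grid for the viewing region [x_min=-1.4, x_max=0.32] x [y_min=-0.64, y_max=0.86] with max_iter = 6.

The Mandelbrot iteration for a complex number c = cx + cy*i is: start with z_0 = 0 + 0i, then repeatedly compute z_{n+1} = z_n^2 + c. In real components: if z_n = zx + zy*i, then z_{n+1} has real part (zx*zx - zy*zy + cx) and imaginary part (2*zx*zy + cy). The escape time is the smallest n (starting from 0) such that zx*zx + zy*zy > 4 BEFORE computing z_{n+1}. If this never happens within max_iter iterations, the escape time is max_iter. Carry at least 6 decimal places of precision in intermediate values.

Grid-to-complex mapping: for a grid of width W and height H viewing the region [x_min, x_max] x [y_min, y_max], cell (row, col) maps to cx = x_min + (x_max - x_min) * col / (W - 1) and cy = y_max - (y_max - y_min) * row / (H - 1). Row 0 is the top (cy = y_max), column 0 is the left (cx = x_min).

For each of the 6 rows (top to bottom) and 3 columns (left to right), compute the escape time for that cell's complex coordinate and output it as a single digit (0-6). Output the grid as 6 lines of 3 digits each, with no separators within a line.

(row=0, col=0): c = -1.4000 + 0.8600i → escape time 3
(row=0, col=1): c = -0.5400 + 0.8600i → escape time 4
(row=0, col=2): c = 0.3200 + 0.8600i → escape time 4
(row=1, col=0): c = -1.4000 + 0.5600i → escape time 3
(row=1, col=1): c = -0.5400 + 0.5600i → escape time 6
(row=1, col=2): c = 0.3200 + 0.5600i → escape time 6
(row=2, col=0): c = -1.4000 + 0.2600i → escape time 5
(row=2, col=1): c = -0.5400 + 0.2600i → escape time 6
(row=2, col=2): c = 0.3200 + 0.2600i → escape time 6
(row=3, col=0): c = -1.4000 + -0.0400i → escape time 6
(row=3, col=1): c = -0.5400 + -0.0400i → escape time 6
(row=3, col=2): c = 0.3200 + -0.0400i → escape time 6
(row=4, col=0): c = -1.4000 + -0.3400i → escape time 5
(row=4, col=1): c = -0.5400 + -0.3400i → escape time 6
(row=4, col=2): c = 0.3200 + -0.3400i → escape time 6
(row=5, col=0): c = -1.4000 + -0.6400i → escape time 3
(row=5, col=1): c = -0.5400 + -0.6400i → escape time 6
(row=5, col=2): c = 0.3200 + -0.6400i → escape time 6

Answer: 344
366
566
666
566
366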